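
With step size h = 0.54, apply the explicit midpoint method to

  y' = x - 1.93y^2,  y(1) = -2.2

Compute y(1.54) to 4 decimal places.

Midpoint: k1 = f(x_n, y_n); k2 = f(x_n + h/2, y_n + (h/2)·k1); y_{n+1} = y_n + h·k2.
x=1.000000, y=-2.200000:
  k1 = f(1.000000, -2.200000) = -8.341200
  k2 = f(1.270000, -4.452124) = -36.985318
  y ← -2.200000 + 0.54·(-36.985318) = -22.172072
y(1.54) ≈ -22.1721

-22.1721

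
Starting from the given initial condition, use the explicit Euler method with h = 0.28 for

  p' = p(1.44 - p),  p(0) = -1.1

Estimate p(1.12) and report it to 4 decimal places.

-33.9975

Euler: p_{n+1} = p_n + h·f(x_n, p_n).
x=0.000000, p=-1.100000: f=-2.794000 → p ← -1.100000 + 0.28·(-2.794000) = -1.882320
x=0.280000, p=-1.882320: f=-6.253669 → p ← -1.882320 + 0.28·(-6.253669) = -3.633347
x=0.560000, p=-3.633347: f=-18.433234 → p ← -3.633347 + 0.28·(-18.433234) = -8.794653
x=0.840000, p=-8.794653: f=-90.010220 → p ← -8.794653 + 0.28·(-90.010220) = -33.997514
p(1.12) ≈ -33.9975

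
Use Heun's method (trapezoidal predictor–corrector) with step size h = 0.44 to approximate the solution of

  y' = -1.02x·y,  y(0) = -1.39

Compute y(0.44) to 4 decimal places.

Heun: k1 = f(x_n, y_n); k2 = f(x_n + h, y_n + h·k1); y_{n+1} = y_n + (h/2)·(k1 + k2).
x=0.000000, y=-1.390000:
  k1 = f(0.000000, -1.390000) = 0.000000
  k2 = f(0.440000, -1.390000) = 0.623832
  y ← -1.390000 + (0.44/2)·(0.000000 + 0.623832) = -1.252757
y(0.44) ≈ -1.2528

-1.2528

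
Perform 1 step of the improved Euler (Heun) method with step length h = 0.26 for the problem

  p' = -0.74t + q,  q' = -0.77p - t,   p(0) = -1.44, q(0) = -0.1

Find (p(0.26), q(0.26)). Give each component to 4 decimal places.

-1.4535, 0.1571

Heun on (p,q): k1 = f(t_n, state_n); k2 = f(t_n + h, state_n + h·k1); state_{n+1} = state_n + (h/2)·(k1 + k2).
0.000000: (-1.440000, -0.100000)
  k1 = (-0.100000, 1.108800)
  predictor → (-1.466000, 0.188288)
  k2 = (-0.004112, 0.868820)
  → (-1.453535, 0.157091)
(p(0.26), q(0.26)) ≈ (-1.4535, 0.1571)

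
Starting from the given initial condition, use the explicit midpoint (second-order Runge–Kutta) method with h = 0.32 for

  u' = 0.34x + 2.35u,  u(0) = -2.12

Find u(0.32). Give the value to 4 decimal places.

-4.2963

Midpoint: k1 = f(x_n, u_n); k2 = f(x_n + h/2, u_n + (h/2)·k1); u_{n+1} = u_n + h·k2.
x=0.000000, u=-2.120000:
  k1 = f(0.000000, -2.120000) = -4.982000
  k2 = f(0.160000, -2.917120) = -6.800832
  u ← -2.120000 + 0.32·(-6.800832) = -4.296266
u(0.32) ≈ -4.2963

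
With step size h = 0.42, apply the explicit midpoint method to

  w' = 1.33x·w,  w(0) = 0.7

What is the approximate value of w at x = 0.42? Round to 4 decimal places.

Midpoint: k1 = f(x_n, w_n); k2 = f(x_n + h/2, w_n + (h/2)·k1); w_{n+1} = w_n + h·k2.
x=0.000000, w=0.700000:
  k1 = f(0.000000, 0.700000) = 0.000000
  k2 = f(0.210000, 0.700000) = 0.195510
  w ← 0.700000 + 0.42·0.195510 = 0.782114
w(0.42) ≈ 0.7821

0.7821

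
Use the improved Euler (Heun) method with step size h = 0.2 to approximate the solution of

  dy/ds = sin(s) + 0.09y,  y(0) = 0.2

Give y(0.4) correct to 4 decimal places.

Heun: k1 = f(s_n, y_n); k2 = f(s_n + h, y_n + h·k1); y_{n+1} = y_n + (h/2)·(k1 + k2).
s=0.000000, y=0.200000:
  k1 = f(0.000000, 0.200000) = 0.018000
  k2 = f(0.200000, 0.203600) = 0.216993
  y ← 0.200000 + (0.2/2)·(0.018000 + 0.216993) = 0.223499
s=0.200000, y=0.223499:
  k1 = f(0.200000, 0.223499) = 0.218784
  k2 = f(0.400000, 0.267256) = 0.413471
  y ← 0.223499 + (0.2/2)·(0.218784 + 0.413471) = 0.286725
y(0.4) ≈ 0.2867

0.2867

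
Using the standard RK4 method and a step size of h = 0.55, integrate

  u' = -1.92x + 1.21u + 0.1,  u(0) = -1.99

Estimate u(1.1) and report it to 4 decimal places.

RK4: k1 = f(x_n, u_n); k2 = f(x_n + h/2, u_n + (h/2)·k1); k3 = f(x_n + h/2, u_n + (h/2)·k2); k4 = f(x_n + h, u_n + h·k3); u_{n+1} = u_n + (h/6)·(k1 + 2k2 + 2k3 + k4).
x=0.000000, u=-1.990000:
  k1 = f(0.000000, -1.990000) = -2.307900
  k2 = f(0.275000, -2.624672) = -3.603854
  k3 = f(0.275000, -2.981060) = -4.035082
  k4 = f(0.550000, -4.209295) = -6.049247
  u ← -1.990000 + (0.55/6)·(k1 + 2k2 + 2k3 + k4) = -4.156543
x=0.550000, u=-4.156543:
  k1 = f(0.550000, -4.156543) = -5.985418
  k2 = f(0.825000, -5.802533) = -8.505065
  k3 = f(0.825000, -6.495436) = -9.343478
  k4 = f(1.100000, -9.295456) = -13.259502
  u ← -4.156543 + (0.55/6)·(k1 + 2k2 + 2k3 + k4) = -9.192894
u(1.1) ≈ -9.1929

-9.1929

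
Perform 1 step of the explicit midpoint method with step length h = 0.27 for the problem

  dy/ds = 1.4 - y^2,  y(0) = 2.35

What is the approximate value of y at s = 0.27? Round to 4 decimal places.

1.8595

Midpoint: k1 = f(s_n, y_n); k2 = f(s_n + h/2, y_n + (h/2)·k1); y_{n+1} = y_n + h·k2.
s=0.000000, y=2.350000:
  k1 = f(0.000000, 2.350000) = -4.122500
  k2 = f(0.135000, 1.793462) = -1.816508
  y ← 2.350000 + 0.27·(-1.816508) = 1.859543
y(0.27) ≈ 1.8595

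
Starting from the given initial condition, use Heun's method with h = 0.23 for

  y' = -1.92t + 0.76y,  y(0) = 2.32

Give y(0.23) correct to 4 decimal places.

Heun: k1 = f(t_n, y_n); k2 = f(t_n + h, y_n + h·k1); y_{n+1} = y_n + (h/2)·(k1 + k2).
t=0.000000, y=2.320000:
  k1 = f(0.000000, 2.320000) = 1.763200
  k2 = f(0.230000, 2.725536) = 1.629807
  y ← 2.320000 + (0.23/2)·(1.763200 + 1.629807) = 2.710196
y(0.23) ≈ 2.7102

2.7102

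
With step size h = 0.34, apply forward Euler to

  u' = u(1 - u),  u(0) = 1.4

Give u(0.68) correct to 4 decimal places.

1.1234

Euler: u_{n+1} = u_n + h·f(t_n, u_n).
t=0.000000, u=1.400000: f=-0.560000 → u ← 1.400000 + 0.34·(-0.560000) = 1.209600
t=0.340000, u=1.209600: f=-0.253532 → u ← 1.209600 + 0.34·(-0.253532) = 1.123399
u(0.68) ≈ 1.1234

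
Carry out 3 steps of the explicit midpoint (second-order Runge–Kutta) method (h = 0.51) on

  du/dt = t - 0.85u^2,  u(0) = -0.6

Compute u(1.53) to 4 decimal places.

Midpoint: k1 = f(t_n, u_n); k2 = f(t_n + h/2, u_n + (h/2)·k1); u_{n+1} = u_n + h·k2.
t=0.000000, u=-0.600000:
  k1 = f(0.000000, -0.600000) = -0.306000
  k2 = f(0.255000, -0.678030) = -0.135766
  u ← -0.600000 + 0.51·(-0.135766) = -0.669241
t=0.510000, u=-0.669241:
  k1 = f(0.510000, -0.669241) = 0.129299
  k2 = f(0.765000, -0.636269) = 0.420887
  u ← -0.669241 + 0.51·0.420887 = -0.454588
t=1.020000, u=-0.454588:
  k1 = f(1.020000, -0.454588) = 0.844347
  k2 = f(1.275000, -0.239280) = 1.226333
  u ← -0.454588 + 0.51·1.226333 = 0.170842
u(1.53) ≈ 0.1708

0.1708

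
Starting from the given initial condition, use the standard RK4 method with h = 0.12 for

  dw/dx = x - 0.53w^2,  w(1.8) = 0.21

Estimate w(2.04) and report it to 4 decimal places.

RK4: k1 = f(x_n, w_n); k2 = f(x_n + h/2, w_n + (h/2)·k1); k3 = f(x_n + h/2, w_n + (h/2)·k2); k4 = f(x_n + h, w_n + h·k3); w_{n+1} = w_n + (h/6)·(k1 + 2k2 + 2k3 + k4).
x=1.800000, w=0.210000:
  k1 = f(1.800000, 0.210000) = 1.776627
  k2 = f(1.860000, 0.316598) = 1.806876
  k3 = f(1.860000, 0.318413) = 1.806265
  k4 = f(1.920000, 0.426752) = 1.823478
  w ← 0.210000 + (0.12/6)·(k1 + 2k2 + 2k3 + k4) = 0.426528
x=1.920000, w=0.426528:
  k1 = f(1.920000, 0.426528) = 1.823579
  k2 = f(1.980000, 0.535942) = 1.827766
  k3 = f(1.980000, 0.536194) = 1.827623
  k4 = f(2.040000, 0.645843) = 1.818930
  w ← 0.426528 + (0.12/6)·(k1 + 2k2 + 2k3 + k4) = 0.645593
w(2.04) ≈ 0.6456

0.6456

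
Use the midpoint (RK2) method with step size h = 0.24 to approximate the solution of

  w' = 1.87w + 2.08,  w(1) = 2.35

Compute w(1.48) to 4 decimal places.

7.2006

Midpoint: k1 = f(s_n, w_n); k2 = f(s_n + h/2, w_n + (h/2)·k1); w_{n+1} = w_n + h·k2.
s=1.000000, w=2.350000:
  k1 = f(1.000000, 2.350000) = 6.474500
  k2 = f(1.120000, 3.126940) = 7.927378
  w ← 2.350000 + 0.24·7.927378 = 4.252571
s=1.240000, w=4.252571:
  k1 = f(1.240000, 4.252571) = 10.032307
  k2 = f(1.360000, 5.456448) = 12.283557
  w ← 4.252571 + 0.24·12.283557 = 7.200624
w(1.48) ≈ 7.2006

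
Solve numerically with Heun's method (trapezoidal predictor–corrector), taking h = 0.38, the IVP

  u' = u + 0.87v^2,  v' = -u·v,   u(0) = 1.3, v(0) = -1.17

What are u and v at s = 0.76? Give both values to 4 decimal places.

3.3705, -0.3037

Heun on (u,v): k1 = f(s_n, state_n); k2 = f(s_n + h, state_n + h·k1); state_{n+1} = state_n + (h/2)·(k1 + k2).
0.000000: (1.300000, -1.170000)
  k1 = (2.490943, 1.521000)
  predictor → (2.246558, -0.592020)
  k2 = (2.551483, 1.330007)
  → (2.258061, -0.628309)
0.380000: (2.258061, -0.628309)
  k1 = (2.601512, 1.418759)
  predictor → (3.246636, -0.089180)
  k2 = (3.253555, 0.289535)
  → (3.370524, -0.303733)
(u(0.76), v(0.76)) ≈ (3.3705, -0.3037)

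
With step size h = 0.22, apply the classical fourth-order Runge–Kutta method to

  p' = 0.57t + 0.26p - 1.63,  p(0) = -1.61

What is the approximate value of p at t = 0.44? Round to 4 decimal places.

RK4: k1 = f(t_n, p_n); k2 = f(t_n + h/2, p_n + (h/2)·k1); k3 = f(t_n + h/2, p_n + (h/2)·k2); k4 = f(t_n + h, p_n + h·k3); p_{n+1} = p_n + (h/6)·(k1 + 2k2 + 2k3 + k4).
t=0.000000, p=-1.610000:
  k1 = f(0.000000, -1.610000) = -2.048600
  k2 = f(0.110000, -1.835346) = -2.044490
  k3 = f(0.110000, -1.834894) = -2.044372
  k4 = f(0.220000, -2.059762) = -2.040138
  p ← -1.610000 + (0.22/6)·(k1 + 2k2 + 2k3 + k4) = -2.059770
t=0.220000, p=-2.059770:
  k1 = f(0.220000, -2.059770) = -2.040140
  k2 = f(0.330000, -2.284186) = -2.035788
  k3 = f(0.330000, -2.283707) = -2.035664
  k4 = f(0.440000, -2.507616) = -2.031180
  p ← -2.059770 + (0.22/6)·(k1 + 2k2 + 2k3 + k4) = -2.507625
p(0.44) ≈ -2.5076

-2.5076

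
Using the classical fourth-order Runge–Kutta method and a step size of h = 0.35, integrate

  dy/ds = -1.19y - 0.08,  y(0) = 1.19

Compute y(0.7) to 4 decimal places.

RK4: k1 = f(s_n, y_n); k2 = f(s_n + h/2, y_n + (h/2)·k1); k3 = f(s_n + h/2, y_n + (h/2)·k2); k4 = f(s_n + h, y_n + h·k3); y_{n+1} = y_n + (h/6)·(k1 + 2k2 + 2k3 + k4).
s=0.000000, y=1.190000:
  k1 = f(0.000000, 1.190000) = -1.496100
  k2 = f(0.175000, 0.928182) = -1.184537
  k3 = f(0.175000, 0.982706) = -1.249420
  k4 = f(0.350000, 0.752703) = -0.975717
  y ← 1.190000 + (0.35/6)·(k1 + 2k2 + 2k3 + k4) = 0.761849
s=0.350000, y=0.761849:
  k1 = f(0.350000, 0.761849) = -0.986600
  k2 = f(0.525000, 0.589194) = -0.781141
  k3 = f(0.525000, 0.625149) = -0.823928
  k4 = f(0.700000, 0.473474) = -0.643434
  y ← 0.761849 + (0.35/6)·(k1 + 2k2 + 2k3 + k4) = 0.479506
y(0.7) ≈ 0.4795

0.4795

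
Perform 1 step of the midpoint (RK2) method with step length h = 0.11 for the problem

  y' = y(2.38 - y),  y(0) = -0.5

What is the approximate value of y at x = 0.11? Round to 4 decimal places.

Midpoint: k1 = f(x_n, y_n); k2 = f(x_n + h/2, y_n + (h/2)·k1); y_{n+1} = y_n + h·k2.
x=0.000000, y=-0.500000:
  k1 = f(0.000000, -0.500000) = -1.440000
  k2 = f(0.055000, -0.579200) = -1.713969
  y ← -0.500000 + 0.11·(-1.713969) = -0.688537
y(0.11) ≈ -0.6885

-0.6885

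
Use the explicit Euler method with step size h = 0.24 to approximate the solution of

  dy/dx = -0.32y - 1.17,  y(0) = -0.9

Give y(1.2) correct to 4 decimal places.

Euler: y_{n+1} = y_n + h·f(x_n, y_n).
x=0.000000, y=-0.900000: f=-0.882000 → y ← -0.900000 + 0.24·(-0.882000) = -1.111680
x=0.240000, y=-1.111680: f=-0.814262 → y ← -1.111680 + 0.24·(-0.814262) = -1.307103
x=0.480000, y=-1.307103: f=-0.751727 → y ← -1.307103 + 0.24·(-0.751727) = -1.487517
x=0.720000, y=-1.487517: f=-0.693994 → y ← -1.487517 + 0.24·(-0.693994) = -1.654076
x=0.960000, y=-1.654076: f=-0.640696 → y ← -1.654076 + 0.24·(-0.640696) = -1.807843
y(1.2) ≈ -1.8078

-1.8078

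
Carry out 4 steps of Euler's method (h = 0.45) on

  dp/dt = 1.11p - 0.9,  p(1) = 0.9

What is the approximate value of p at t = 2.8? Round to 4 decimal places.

1.2617

Euler: p_{n+1} = p_n + h·f(t_n, p_n).
t=1.000000, p=0.900000: f=0.099000 → p ← 0.900000 + 0.45·0.099000 = 0.944550
t=1.450000, p=0.944550: f=0.148451 → p ← 0.944550 + 0.45·0.148451 = 1.011353
t=1.900000, p=1.011353: f=0.222602 → p ← 1.011353 + 0.45·0.222602 = 1.111523
t=2.350000, p=1.111523: f=0.333791 → p ← 1.111523 + 0.45·0.333791 = 1.261729
p(2.8) ≈ 1.2617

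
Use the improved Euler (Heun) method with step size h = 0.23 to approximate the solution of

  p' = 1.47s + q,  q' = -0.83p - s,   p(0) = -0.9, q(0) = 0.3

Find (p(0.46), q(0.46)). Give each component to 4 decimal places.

Heun on (p,q): k1 = f(s_n, state_n); k2 = f(s_n + h, state_n + h·k1); state_{n+1} = state_n + (h/2)·(k1 + k2).
0.000000: (-0.900000, 0.300000)
  k1 = (0.300000, 0.747000)
  predictor → (-0.831000, 0.471810)
  k2 = (0.809910, 0.459730)
  → (-0.772360, 0.438774)
0.230000: (-0.772360, 0.438774)
  k1 = (0.776874, 0.411059)
  predictor → (-0.593679, 0.533318)
  k2 = (1.209518, 0.032754)
  → (-0.543925, 0.489812)
(p(0.46), q(0.46)) ≈ (-0.5439, 0.4898)

-0.5439, 0.4898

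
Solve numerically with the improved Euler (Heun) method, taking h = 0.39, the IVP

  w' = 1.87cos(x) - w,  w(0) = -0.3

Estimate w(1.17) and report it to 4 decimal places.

0.7860

Heun: k1 = f(x_n, w_n); k2 = f(x_n + h, w_n + h·k1); w_{n+1} = w_n + (h/2)·(k1 + k2).
x=0.000000, w=-0.300000:
  k1 = f(0.000000, -0.300000) = 2.170000
  k2 = f(0.390000, 0.546300) = 1.183280
  w ← -0.300000 + (0.39/2)·(2.170000 + 1.183280) = 0.353890
x=0.390000, w=0.353890:
  k1 = f(0.390000, 0.353890) = 1.375690
  k2 = f(0.780000, 0.890409) = 0.438999
  w ← 0.353890 + (0.39/2)·(1.375690 + 0.438999) = 0.707754
x=0.780000, w=0.707754:
  k1 = f(0.780000, 0.707754) = 0.621654
  k2 = f(1.170000, 0.950199) = -0.220616
  w ← 0.707754 + (0.39/2)·(0.621654 + (-0.220616)) = 0.785957
w(1.17) ≈ 0.7860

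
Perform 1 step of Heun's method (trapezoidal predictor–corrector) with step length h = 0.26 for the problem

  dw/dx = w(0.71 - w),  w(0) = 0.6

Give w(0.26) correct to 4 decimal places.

Heun: k1 = f(x_n, w_n); k2 = f(x_n + h, w_n + h·k1); w_{n+1} = w_n + (h/2)·(k1 + k2).
x=0.000000, w=0.600000:
  k1 = f(0.000000, 0.600000) = 0.066000
  k2 = f(0.260000, 0.617160) = 0.057297
  w ← 0.600000 + (0.26/2)·(0.066000 + 0.057297) = 0.616029
w(0.26) ≈ 0.6160

0.6160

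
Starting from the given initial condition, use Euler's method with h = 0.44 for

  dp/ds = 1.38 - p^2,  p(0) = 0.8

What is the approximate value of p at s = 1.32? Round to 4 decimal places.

1.1747

Euler: p_{n+1} = p_n + h·f(s_n, p_n).
s=0.000000, p=0.800000: f=0.740000 → p ← 0.800000 + 0.44·0.740000 = 1.125600
s=0.440000, p=1.125600: f=0.113025 → p ← 1.125600 + 0.44·0.113025 = 1.175331
s=0.880000, p=1.175331: f=-0.001403 → p ← 1.175331 + 0.44·(-0.001403) = 1.174714
p(1.32) ≈ 1.1747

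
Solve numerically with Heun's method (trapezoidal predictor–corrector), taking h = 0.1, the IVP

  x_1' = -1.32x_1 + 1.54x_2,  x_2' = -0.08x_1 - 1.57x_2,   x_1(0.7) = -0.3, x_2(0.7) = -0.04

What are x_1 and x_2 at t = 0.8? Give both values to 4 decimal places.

-0.2681, -0.0321

Heun on (x_1,x_2): k1 = f(t_n, state_n); k2 = f(t_n + h, state_n + h·k1); state_{n+1} = state_n + (h/2)·(k1 + k2).
0.700000: (-0.300000, -0.040000)
  k1 = (0.334400, 0.086800)
  predictor → (-0.266560, -0.031320)
  k2 = (0.303626, 0.070497)
  → (-0.268099, -0.032135)
(x_1(0.8), x_2(0.8)) ≈ (-0.2681, -0.0321)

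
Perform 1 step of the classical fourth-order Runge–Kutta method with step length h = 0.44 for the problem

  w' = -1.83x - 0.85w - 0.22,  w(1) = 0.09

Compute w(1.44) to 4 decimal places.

-0.8476

RK4: k1 = f(x_n, w_n); k2 = f(x_n + h/2, w_n + (h/2)·k1); k3 = f(x_n + h/2, w_n + (h/2)·k2); k4 = f(x_n + h, w_n + h·k3); w_{n+1} = w_n + (h/6)·(k1 + 2k2 + 2k3 + k4).
x=1.000000, w=0.090000:
  k1 = f(1.000000, 0.090000) = -2.126500
  k2 = f(1.220000, -0.377830) = -2.131445
  k3 = f(1.220000, -0.378918) = -2.130520
  k4 = f(1.440000, -0.847429) = -2.134886
  w ← 0.090000 + (0.44/6)·(k1 + 2k2 + 2k3 + k4) = -0.847590
w(1.44) ≈ -0.8476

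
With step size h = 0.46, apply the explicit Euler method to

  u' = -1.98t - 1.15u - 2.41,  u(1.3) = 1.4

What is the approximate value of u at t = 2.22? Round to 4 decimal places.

Euler: u_{n+1} = u_n + h·f(t_n, u_n).
t=1.300000, u=1.400000: f=-6.594000 → u ← 1.400000 + 0.46·(-6.594000) = -1.633240
t=1.760000, u=-1.633240: f=-4.016574 → u ← -1.633240 + 0.46·(-4.016574) = -3.480864
u(2.22) ≈ -3.4809

-3.4809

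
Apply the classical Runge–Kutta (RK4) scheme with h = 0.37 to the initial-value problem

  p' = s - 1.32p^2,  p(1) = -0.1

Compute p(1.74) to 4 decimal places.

0.7482

RK4: k1 = f(s_n, p_n); k2 = f(s_n + h/2, p_n + (h/2)·k1); k3 = f(s_n + h/2, p_n + (h/2)·k2); k4 = f(s_n + h, p_n + h·k3); p_{n+1} = p_n + (h/6)·(k1 + 2k2 + 2k3 + k4).
s=1.000000, p=-0.100000:
  k1 = f(1.000000, -0.100000) = 0.986800
  k2 = f(1.185000, 0.082558) = 1.176003
  k3 = f(1.185000, 0.117561) = 1.166757
  k4 = f(1.370000, 0.331700) = 1.224767
  p ← -0.100000 + (0.37/6)·(k1 + 2k2 + 2k3 + k4) = 0.325320
s=1.370000, p=0.325320:
  k1 = f(1.370000, 0.325320) = 1.230300
  k2 = f(1.555000, 0.552926) = 1.151440
  k3 = f(1.555000, 0.538337) = 1.172455
  k4 = f(1.740000, 0.759129) = 0.979315
  p ← 0.325320 + (0.37/6)·(k1 + 2k2 + 2k3 + k4) = 0.748194
p(1.74) ≈ 0.7482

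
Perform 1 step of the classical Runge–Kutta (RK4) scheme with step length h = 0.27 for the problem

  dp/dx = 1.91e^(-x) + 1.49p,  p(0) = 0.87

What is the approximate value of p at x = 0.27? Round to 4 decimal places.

RK4: k1 = f(x_n, p_n); k2 = f(x_n + h/2, p_n + (h/2)·k1); k3 = f(x_n + h/2, p_n + (h/2)·k2); k4 = f(x_n + h, p_n + h·k3); p_{n+1} = p_n + (h/6)·(k1 + 2k2 + 2k3 + k4).
x=0.000000, p=0.870000:
  k1 = f(0.000000, 0.870000) = 3.206300
  k2 = f(0.135000, 1.302850) = 3.610045
  k3 = f(0.135000, 1.357356) = 3.691258
  k4 = f(0.270000, 1.866640) = 4.239348
  p ← 0.870000 + (0.27/6)·(k1 + 2k2 + 2k3 + k4) = 1.862171
p(0.27) ≈ 1.8622

1.8622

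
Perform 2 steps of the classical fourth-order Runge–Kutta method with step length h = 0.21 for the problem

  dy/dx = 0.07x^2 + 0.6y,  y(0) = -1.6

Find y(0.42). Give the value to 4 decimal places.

-2.0567

RK4: k1 = f(x_n, y_n); k2 = f(x_n + h/2, y_n + (h/2)·k1); k3 = f(x_n + h/2, y_n + (h/2)·k2); k4 = f(x_n + h, y_n + h·k3); y_{n+1} = y_n + (h/6)·(k1 + 2k2 + 2k3 + k4).
x=0.000000, y=-1.600000:
  k1 = f(0.000000, -1.600000) = -0.960000
  k2 = f(0.105000, -1.700800) = -1.019708
  k3 = f(0.105000, -1.707069) = -1.023470
  k4 = f(0.210000, -1.814929) = -1.085870
  y ← -1.600000 + (0.21/6)·(k1 + 2k2 + 2k3 + k4) = -1.814628
x=0.210000, y=-1.814628:
  k1 = f(0.210000, -1.814628) = -1.085690
  k2 = f(0.315000, -1.928625) = -1.150229
  k3 = f(0.315000, -1.935402) = -1.154295
  k4 = f(0.420000, -2.057030) = -1.221870
  y ← -1.814628 + (0.21/6)·(k1 + 2k2 + 2k3 + k4) = -2.056709
y(0.42) ≈ -2.0567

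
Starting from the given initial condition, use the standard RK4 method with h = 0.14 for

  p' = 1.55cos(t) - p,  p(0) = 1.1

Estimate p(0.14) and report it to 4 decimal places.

1.1581

RK4: k1 = f(t_n, p_n); k2 = f(t_n + h/2, p_n + (h/2)·k1); k3 = f(t_n + h/2, p_n + (h/2)·k2); k4 = f(t_n + h, p_n + h·k3); p_{n+1} = p_n + (h/6)·(k1 + 2k2 + 2k3 + k4).
t=0.000000, p=1.100000:
  k1 = f(0.000000, 1.100000) = 0.450000
  k2 = f(0.070000, 1.131500) = 0.414704
  k3 = f(0.070000, 1.129029) = 0.417175
  k4 = f(0.140000, 1.158404) = 0.376430
  p ← 1.100000 + (0.14/6)·(k1 + 2k2 + 2k3 + k4) = 1.158104
p(0.14) ≈ 1.1581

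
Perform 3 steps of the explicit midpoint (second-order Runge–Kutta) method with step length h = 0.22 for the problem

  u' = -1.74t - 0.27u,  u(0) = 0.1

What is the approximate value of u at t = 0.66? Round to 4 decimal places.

-0.2759

Midpoint: k1 = f(t_n, u_n); k2 = f(t_n + h/2, u_n + (h/2)·k1); u_{n+1} = u_n + h·k2.
t=0.000000, u=0.100000:
  k1 = f(0.000000, 0.100000) = -0.027000
  k2 = f(0.110000, 0.097030) = -0.217598
  u ← 0.100000 + 0.22·(-0.217598) = 0.052128
t=0.220000, u=0.052128:
  k1 = f(0.220000, 0.052128) = -0.396875
  k2 = f(0.330000, 0.008472) = -0.576487
  u ← 0.052128 + 0.22·(-0.576487) = -0.074699
t=0.440000, u=-0.074699:
  k1 = f(0.440000, -0.074699) = -0.745431
  k2 = f(0.550000, -0.156696) = -0.914692
  u ← -0.074699 + 0.22·(-0.914692) = -0.275931
u(0.66) ≈ -0.2759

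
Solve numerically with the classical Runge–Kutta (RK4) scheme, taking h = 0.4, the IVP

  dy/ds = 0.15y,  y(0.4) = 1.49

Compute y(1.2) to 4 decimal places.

1.6800

RK4: k1 = f(s_n, y_n); k2 = f(s_n + h/2, y_n + (h/2)·k1); k3 = f(s_n + h/2, y_n + (h/2)·k2); k4 = f(s_n + h, y_n + h·k3); y_{n+1} = y_n + (h/6)·(k1 + 2k2 + 2k3 + k4).
s=0.400000, y=1.490000:
  k1 = f(0.400000, 1.490000) = 0.223500
  k2 = f(0.600000, 1.534700) = 0.230205
  k3 = f(0.600000, 1.536041) = 0.230406
  k4 = f(0.800000, 1.582162) = 0.237324
  y ← 1.490000 + (0.4/6)·(k1 + 2k2 + 2k3 + k4) = 1.582136
s=0.800000, y=1.582136:
  k1 = f(0.800000, 1.582136) = 0.237320
  k2 = f(1.000000, 1.629601) = 0.244440
  k3 = f(1.000000, 1.631024) = 0.244654
  k4 = f(1.200000, 1.679998) = 0.252000
  y ← 1.582136 + (0.4/6)·(k1 + 2k2 + 2k3 + k4) = 1.679970
y(1.2) ≈ 1.6800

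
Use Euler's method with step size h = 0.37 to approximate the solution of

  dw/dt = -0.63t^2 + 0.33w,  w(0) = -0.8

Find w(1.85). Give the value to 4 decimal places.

-2.4618

Euler: w_{n+1} = w_n + h·f(t_n, w_n).
t=0.000000, w=-0.800000: f=-0.264000 → w ← -0.800000 + 0.37·(-0.264000) = -0.897680
t=0.370000, w=-0.897680: f=-0.382481 → w ← -0.897680 + 0.37·(-0.382481) = -1.039198
t=0.740000, w=-1.039198: f=-0.687923 → w ← -1.039198 + 0.37·(-0.687923) = -1.293730
t=1.110000, w=-1.293730: f=-1.203154 → w ← -1.293730 + 0.37·(-1.203154) = -1.738897
t=1.480000, w=-1.738897: f=-1.953788 → w ← -1.738897 + 0.37·(-1.953788) = -2.461798
w(1.85) ≈ -2.4618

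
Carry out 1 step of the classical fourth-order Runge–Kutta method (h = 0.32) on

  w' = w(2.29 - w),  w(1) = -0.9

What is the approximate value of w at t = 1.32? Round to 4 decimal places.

RK4: k1 = f(t_n, w_n); k2 = f(t_n + h/2, w_n + (h/2)·k1); k3 = f(t_n + h/2, w_n + (h/2)·k2); k4 = f(t_n + h, w_n + h·k3); w_{n+1} = w_n + (h/6)·(k1 + 2k2 + 2k3 + k4).
t=1.000000, w=-0.900000:
  k1 = f(1.000000, -0.900000) = -2.871000
  k2 = f(1.160000, -1.359360) = -4.960794
  k3 = f(1.160000, -1.693727) = -6.747346
  k4 = f(1.320000, -3.059151) = -16.363859
  w ← -0.900000 + (0.32/6)·(k1 + 2k2 + 2k3 + k4) = -3.174727
w(1.32) ≈ -3.1747

-3.1747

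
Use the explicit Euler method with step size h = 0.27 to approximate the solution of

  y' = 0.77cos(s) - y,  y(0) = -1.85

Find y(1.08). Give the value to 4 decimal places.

-0.0642

Euler: y_{n+1} = y_n + h·f(s_n, y_n).
s=0.000000, y=-1.850000: f=2.620000 → y ← -1.850000 + 0.27·2.620000 = -1.142600
s=0.270000, y=-1.142600: f=1.884704 → y ← -1.142600 + 0.27·1.884704 = -0.633730
s=0.540000, y=-0.633730: f=1.294166 → y ← -0.633730 + 0.27·1.294166 = -0.284305
s=0.810000, y=-0.284305: f=0.815219 → y ← -0.284305 + 0.27·0.815219 = -0.064196
y(1.08) ≈ -0.0642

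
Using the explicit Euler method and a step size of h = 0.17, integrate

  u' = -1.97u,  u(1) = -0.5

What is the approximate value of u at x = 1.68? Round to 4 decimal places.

Euler: u_{n+1} = u_n + h·f(x_n, u_n).
x=1.000000, u=-0.500000: f=0.985000 → u ← -0.500000 + 0.17·0.985000 = -0.332550
x=1.170000, u=-0.332550: f=0.655123 → u ← -0.332550 + 0.17·0.655123 = -0.221179
x=1.340000, u=-0.221179: f=0.435723 → u ← -0.221179 + 0.17·0.435723 = -0.147106
x=1.510000, u=-0.147106: f=0.289799 → u ← -0.147106 + 0.17·0.289799 = -0.097840
u(1.68) ≈ -0.0978

-0.0978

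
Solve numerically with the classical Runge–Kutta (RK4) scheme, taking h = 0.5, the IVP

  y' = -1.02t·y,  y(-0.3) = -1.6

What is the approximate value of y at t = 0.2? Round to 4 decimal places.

-1.6413

RK4: k1 = f(t_n, y_n); k2 = f(t_n + h/2, y_n + (h/2)·k1); k3 = f(t_n + h/2, y_n + (h/2)·k2); k4 = f(t_n + h, y_n + h·k3); y_{n+1} = y_n + (h/6)·(k1 + 2k2 + 2k3 + k4).
t=-0.300000, y=-1.600000:
  k1 = f(-0.300000, -1.600000) = -0.489600
  k2 = f(-0.050000, -1.722400) = -0.087842
  k3 = f(-0.050000, -1.621961) = -0.082720
  k4 = f(0.200000, -1.641360) = 0.334837
  y ← -1.600000 + (0.5/6)·(k1 + 2k2 + 2k3 + k4) = -1.641324
y(0.2) ≈ -1.6413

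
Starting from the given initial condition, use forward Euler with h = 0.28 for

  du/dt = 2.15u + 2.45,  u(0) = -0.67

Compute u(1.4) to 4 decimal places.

Euler: u_{n+1} = u_n + h·f(t_n, u_n).
t=0.000000, u=-0.670000: f=1.009500 → u ← -0.670000 + 0.28·1.009500 = -0.387340
t=0.280000, u=-0.387340: f=1.617219 → u ← -0.387340 + 0.28·1.617219 = 0.065481
t=0.560000, u=0.065481: f=2.590785 → u ← 0.065481 + 0.28·2.590785 = 0.790901
t=0.840000, u=0.790901: f=4.150437 → u ← 0.790901 + 0.28·4.150437 = 1.953024
t=1.120000, u=1.953024: f=6.649001 → u ← 1.953024 + 0.28·6.649001 = 3.814744
u(1.4) ≈ 3.8147

3.8147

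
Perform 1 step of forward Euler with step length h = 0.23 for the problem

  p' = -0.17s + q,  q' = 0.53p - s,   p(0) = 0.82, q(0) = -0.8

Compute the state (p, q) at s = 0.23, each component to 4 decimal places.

Euler on (p,q): p_{n+1} = p_n + h·p', q_{n+1} = q_n + h·q'.
0.000000: (0.820000, -0.800000); f=(-0.800000, 0.434600) → (0.636000, -0.700042)
(p(0.23), q(0.23)) ≈ (0.6360, -0.7000)

0.6360, -0.7000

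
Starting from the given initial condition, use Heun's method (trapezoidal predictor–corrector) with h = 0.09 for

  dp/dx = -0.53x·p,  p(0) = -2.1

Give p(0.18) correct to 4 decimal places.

-2.0820

Heun: k1 = f(x_n, p_n); k2 = f(x_n + h, p_n + h·k1); p_{n+1} = p_n + (h/2)·(k1 + k2).
x=0.000000, p=-2.100000:
  k1 = f(0.000000, -2.100000) = 0.000000
  k2 = f(0.090000, -2.100000) = 0.100170
  p ← -2.100000 + (0.09/2)·(0.000000 + 0.100170) = -2.095492
x=0.090000, p=-2.095492:
  k1 = f(0.090000, -2.095492) = 0.099955
  k2 = f(0.180000, -2.086496) = 0.199052
  p ← -2.095492 + (0.09/2)·(0.099955 + 0.199052) = -2.082037
p(0.18) ≈ -2.0820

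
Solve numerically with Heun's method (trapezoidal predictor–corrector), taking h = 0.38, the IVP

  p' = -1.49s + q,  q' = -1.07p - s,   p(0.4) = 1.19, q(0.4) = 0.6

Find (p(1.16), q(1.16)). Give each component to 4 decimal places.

0.2420, -0.7704

Heun on (p,q): k1 = f(s_n, state_n); k2 = f(s_n + h, state_n + h·k1); state_{n+1} = state_n + (h/2)·(k1 + k2).
0.400000: (1.190000, 0.600000)
  k1 = (0.004000, -1.673300)
  predictor → (1.191520, -0.035854)
  k2 = (-1.198054, -2.054926)
  → (0.963130, -0.108363)
0.780000: (0.963130, -0.108363)
  k1 = (-1.270563, -1.810549)
  predictor → (0.480316, -0.796372)
  k2 = (-2.524772, -1.673938)
  → (0.242016, -0.770415)
(p(1.16), q(1.16)) ≈ (0.2420, -0.7704)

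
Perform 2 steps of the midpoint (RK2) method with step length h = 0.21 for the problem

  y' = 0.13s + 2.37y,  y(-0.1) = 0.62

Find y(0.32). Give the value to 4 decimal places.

Midpoint: k1 = f(s_n, y_n); k2 = f(s_n + h/2, y_n + (h/2)·k1); y_{n+1} = y_n + h·k2.
s=-0.100000, y=0.620000:
  k1 = f(-0.100000, 0.620000) = 1.456400
  k2 = f(0.005000, 0.772922) = 1.832475
  y ← 0.620000 + 0.21·1.832475 = 1.004820
s=0.110000, y=1.004820:
  k1 = f(0.110000, 1.004820) = 2.395723
  k2 = f(0.215000, 1.256371) = 3.005549
  y ← 1.004820 + 0.21·3.005549 = 1.635985
y(0.32) ≈ 1.6360

1.6360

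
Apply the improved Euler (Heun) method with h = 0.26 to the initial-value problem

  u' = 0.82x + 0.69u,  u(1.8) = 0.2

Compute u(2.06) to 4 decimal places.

0.6850

Heun: k1 = f(x_n, u_n); k2 = f(x_n + h, u_n + h·k1); u_{n+1} = u_n + (h/2)·(k1 + k2).
x=1.800000, u=0.200000:
  k1 = f(1.800000, 0.200000) = 1.614000
  k2 = f(2.060000, 0.619640) = 2.116752
  u ← 0.200000 + (0.26/2)·(1.614000 + 2.116752) = 0.684998
u(2.06) ≈ 0.6850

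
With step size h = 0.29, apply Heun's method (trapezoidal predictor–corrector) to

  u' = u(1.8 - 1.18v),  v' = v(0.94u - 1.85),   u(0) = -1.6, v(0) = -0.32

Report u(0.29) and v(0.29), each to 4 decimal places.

-2.7904, -0.1589

Heun on (u,v): k1 = f(x_n, state_n); k2 = f(x_n + h, state_n + h·k1); state_{n+1} = state_n + (h/2)·(k1 + k2).
0.000000: (-1.600000, -0.320000)
  k1 = (-3.484160, 1.073280)
  predictor → (-2.610406, -0.008749)
  k2 = (-4.725680, 0.037653)
  → (-2.790427, -0.158915)
(u(0.29), v(0.29)) ≈ (-2.7904, -0.1589)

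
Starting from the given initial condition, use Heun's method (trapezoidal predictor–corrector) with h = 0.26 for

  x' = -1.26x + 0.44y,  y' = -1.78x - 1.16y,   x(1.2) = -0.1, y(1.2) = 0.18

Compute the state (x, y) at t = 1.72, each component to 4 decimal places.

Heun on (x,y): k1 = f(t_n, state_n); k2 = f(t_n + h, state_n + h·k1); state_{n+1} = state_n + (h/2)·(k1 + k2).
1.200000: (-0.100000, 0.180000)
  k1 = (0.205200, -0.030800)
  predictor → (-0.046648, 0.171992)
  k2 = (0.134453, -0.116477)
  → (-0.055845, 0.160854)
1.460000: (-0.055845, 0.160854)
  k1 = (0.141141, -0.087186)
  predictor → (-0.019149, 0.138186)
  k2 = (0.084929, -0.126211)
  → (-0.026456, 0.133112)
(x(1.72), y(1.72)) ≈ (-0.0265, 0.1331)

-0.0265, 0.1331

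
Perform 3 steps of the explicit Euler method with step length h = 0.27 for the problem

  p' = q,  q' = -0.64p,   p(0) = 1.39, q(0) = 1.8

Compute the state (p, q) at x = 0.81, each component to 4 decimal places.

2.6308, 0.8387

Euler on (p,q): p_{n+1} = p_n + h·p', q_{n+1} = q_n + h·q'.
0.000000: (1.390000, 1.800000); f=(1.800000, -0.889600) → (1.876000, 1.559808)
0.270000: (1.876000, 1.559808); f=(1.559808, -1.200640) → (2.297148, 1.235635)
0.540000: (2.297148, 1.235635); f=(1.235635, -1.470175) → (2.630770, 0.838688)
(p(0.81), q(0.81)) ≈ (2.6308, 0.8387)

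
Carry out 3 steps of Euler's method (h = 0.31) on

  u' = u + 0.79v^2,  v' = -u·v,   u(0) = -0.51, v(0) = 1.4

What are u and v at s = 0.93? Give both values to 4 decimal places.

1.2416, 1.5045

Euler on (u,v): u_{n+1} = u_n + h·u', v_{n+1} = v_n + h·v'.
0.000000: (-0.510000, 1.400000); f=(1.038400, 0.714000) → (-0.188096, 1.621340)
0.310000: (-0.188096, 1.621340); f=(1.888611, 0.304968) → (0.397373, 1.715880)
0.620000: (0.397373, 1.715880); f=(2.723326, -0.681845) → (1.241605, 1.504508)
(u(0.93), v(0.93)) ≈ (1.2416, 1.5045)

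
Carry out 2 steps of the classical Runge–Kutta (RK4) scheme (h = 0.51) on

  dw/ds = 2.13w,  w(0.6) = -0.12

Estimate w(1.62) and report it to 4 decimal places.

-1.0429

RK4: k1 = f(s_n, w_n); k2 = f(s_n + h/2, w_n + (h/2)·k1); k3 = f(s_n + h/2, w_n + (h/2)·k2); k4 = f(s_n + h, w_n + h·k3); w_{n+1} = w_n + (h/6)·(k1 + 2k2 + 2k3 + k4).
s=0.600000, w=-0.120000:
  k1 = f(0.600000, -0.120000) = -0.255600
  k2 = f(0.855000, -0.185178) = -0.394429
  k3 = f(0.855000, -0.220579) = -0.469834
  k4 = f(1.110000, -0.359615) = -0.765981
  w ← -0.120000 + (0.51/6)·(k1 + 2k2 + 2k3 + k4) = -0.353759
s=1.110000, w=-0.353759:
  k1 = f(1.110000, -0.353759) = -0.753507
  k2 = f(1.365000, -0.545903) = -1.162774
  k3 = f(1.365000, -0.650267) = -1.385068
  k4 = f(1.620000, -1.060144) = -2.258106
  w ← -0.353759 + (0.51/6)·(k1 + 2k2 + 2k3 + k4) = -1.042879
w(1.62) ≈ -1.0429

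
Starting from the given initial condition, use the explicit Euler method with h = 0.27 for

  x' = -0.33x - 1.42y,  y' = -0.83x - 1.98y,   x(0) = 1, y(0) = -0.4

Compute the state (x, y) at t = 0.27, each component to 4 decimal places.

1.0643, -0.4103

Euler on (x,y): x_{n+1} = x_n + h·x', y_{n+1} = y_n + h·y'.
0.000000: (1.000000, -0.400000); f=(0.238000, -0.038000) → (1.064260, -0.410260)
(x(0.27), y(0.27)) ≈ (1.0643, -0.4103)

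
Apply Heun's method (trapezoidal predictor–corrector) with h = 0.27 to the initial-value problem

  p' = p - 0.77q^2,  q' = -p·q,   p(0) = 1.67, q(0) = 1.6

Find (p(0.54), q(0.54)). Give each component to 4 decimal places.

2.1267, 0.6513

Heun on (p,q): k1 = f(x_n, state_n); k2 = f(x_n + h, state_n + h·k1); state_{n+1} = state_n + (h/2)·(k1 + k2).
0.000000: (1.670000, 1.600000)
  k1 = (-0.301200, -2.672000)
  predictor → (1.588676, 0.878560)
  k2 = (0.994338, -1.395747)
  → (1.763574, 1.050854)
0.270000: (1.763574, 1.050854)
  k1 = (0.913267, -1.853259)
  predictor → (2.010156, 0.550474)
  k2 = (1.776829, -1.106539)
  → (2.126737, 0.651281)
(p(0.54), q(0.54)) ≈ (2.1267, 0.6513)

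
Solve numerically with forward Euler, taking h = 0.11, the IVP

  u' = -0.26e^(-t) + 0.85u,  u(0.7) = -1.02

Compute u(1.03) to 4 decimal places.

-1.3760

Euler: u_{n+1} = u_n + h·f(t_n, u_n).
t=0.700000, u=-1.020000: f=-0.996112 → u ← -1.020000 + 0.11·(-0.996112) = -1.129572
t=0.810000, u=-1.129572: f=-1.075800 → u ← -1.129572 + 0.11·(-1.075800) = -1.247910
t=0.920000, u=-1.247910: f=-1.164339 → u ← -1.247910 + 0.11·(-1.164339) = -1.375988
u(1.03) ≈ -1.3760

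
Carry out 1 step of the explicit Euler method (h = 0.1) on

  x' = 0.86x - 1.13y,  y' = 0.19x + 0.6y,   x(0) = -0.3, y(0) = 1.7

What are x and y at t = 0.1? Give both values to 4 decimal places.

Euler on (x,y): x_{n+1} = x_n + h·x', y_{n+1} = y_n + h·y'.
0.000000: (-0.300000, 1.700000); f=(-2.179000, 0.963000) → (-0.517900, 1.796300)
(x(0.1), y(0.1)) ≈ (-0.5179, 1.7963)

-0.5179, 1.7963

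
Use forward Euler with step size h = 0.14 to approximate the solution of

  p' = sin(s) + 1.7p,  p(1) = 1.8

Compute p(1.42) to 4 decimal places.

Euler: p_{n+1} = p_n + h·f(s_n, p_n).
s=1.000000, p=1.800000: f=3.901471 → p ← 1.800000 + 0.14·3.901471 = 2.346206
s=1.140000, p=2.346206: f=4.897184 → p ← 2.346206 + 0.14·4.897184 = 3.031812
s=1.280000, p=3.031812: f=6.112096 → p ← 3.031812 + 0.14·6.112096 = 3.887505
p(1.42) ≈ 3.8875

3.8875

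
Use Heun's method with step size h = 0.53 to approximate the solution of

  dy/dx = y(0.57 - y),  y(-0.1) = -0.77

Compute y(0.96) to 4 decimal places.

Heun: k1 = f(x_n, y_n); k2 = f(x_n + h, y_n + h·k1); y_{n+1} = y_n + (h/2)·(k1 + k2).
x=-0.100000, y=-0.770000:
  k1 = f(-0.100000, -0.770000) = -1.031800
  k2 = f(0.430000, -1.316854) = -2.484711
  y ← -0.770000 + (0.53/2)·(-1.031800 + (-2.484711)) = -1.701875
x=0.430000, y=-1.701875:
  k1 = f(0.430000, -1.701875) = -3.866449
  k2 = f(0.960000, -3.751094) = -16.208826
  y ← -1.701875 + (0.53/2)·(-3.866449 + (-16.208826)) = -7.021823
y(0.96) ≈ -7.0218

-7.0218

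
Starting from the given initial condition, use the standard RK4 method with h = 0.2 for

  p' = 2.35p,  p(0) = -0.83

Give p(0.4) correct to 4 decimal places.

-2.1242

RK4: k1 = f(t_n, p_n); k2 = f(t_n + h/2, p_n + (h/2)·k1); k3 = f(t_n + h/2, p_n + (h/2)·k2); k4 = f(t_n + h, p_n + h·k3); p_{n+1} = p_n + (h/6)·(k1 + 2k2 + 2k3 + k4).
t=0.000000, p=-0.830000:
  k1 = f(0.000000, -0.830000) = -1.950500
  k2 = f(0.100000, -1.025050) = -2.408867
  k3 = f(0.100000, -1.070887) = -2.516584
  k4 = f(0.200000, -1.333317) = -3.133294
  p ← -0.830000 + (0.2/6)·(k1 + 2k2 + 2k3 + k4) = -1.327823
t=0.200000, p=-1.327823:
  k1 = f(0.200000, -1.327823) = -3.120385
  k2 = f(0.300000, -1.639862) = -3.853675
  k3 = f(0.300000, -1.713191) = -4.025998
  k4 = f(0.400000, -2.133023) = -5.012604
  p ← -1.327823 + (0.2/6)·(k1 + 2k2 + 2k3 + k4) = -2.124234
p(0.4) ≈ -2.1242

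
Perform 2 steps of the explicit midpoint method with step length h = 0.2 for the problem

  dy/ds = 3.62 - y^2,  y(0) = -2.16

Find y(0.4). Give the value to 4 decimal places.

Midpoint: k1 = f(s_n, y_n); k2 = f(s_n + h/2, y_n + (h/2)·k1); y_{n+1} = y_n + h·k2.
s=0.000000, y=-2.160000:
  k1 = f(0.000000, -2.160000) = -1.045600
  k2 = f(0.100000, -2.264560) = -1.508232
  y ← -2.160000 + 0.2·(-1.508232) = -2.461646
s=0.200000, y=-2.461646:
  k1 = f(0.200000, -2.461646) = -2.439703
  k2 = f(0.300000, -2.705617) = -3.700362
  y ← -2.461646 + 0.2·(-3.700362) = -3.201719
y(0.4) ≈ -3.2017

-3.2017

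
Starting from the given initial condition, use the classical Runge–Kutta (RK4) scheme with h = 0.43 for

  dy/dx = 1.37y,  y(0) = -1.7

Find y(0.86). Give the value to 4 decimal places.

-5.5185

RK4: k1 = f(x_n, y_n); k2 = f(x_n + h/2, y_n + (h/2)·k1); k3 = f(x_n + h/2, y_n + (h/2)·k2); k4 = f(x_n + h, y_n + h·k3); y_{n+1} = y_n + (h/6)·(k1 + 2k2 + 2k3 + k4).
x=0.000000, y=-1.700000:
  k1 = f(0.000000, -1.700000) = -2.329000
  k2 = f(0.215000, -2.200735) = -3.015007
  k3 = f(0.215000, -2.348226) = -3.217070
  k4 = f(0.430000, -3.083340) = -4.224176
  y ← -1.700000 + (0.43/6)·(k1 + 2k2 + 2k3 + k4) = -3.062909
x=0.430000, y=-3.062909:
  k1 = f(0.430000, -3.062909) = -4.196185
  k2 = f(0.645000, -3.965088) = -5.432171
  k3 = f(0.645000, -4.230825) = -5.796231
  k4 = f(0.860000, -5.555288) = -7.610745
  y ← -3.062909 + (0.43/6)·(k1 + 2k2 + 2k3 + k4) = -5.518476
y(0.86) ≈ -5.5185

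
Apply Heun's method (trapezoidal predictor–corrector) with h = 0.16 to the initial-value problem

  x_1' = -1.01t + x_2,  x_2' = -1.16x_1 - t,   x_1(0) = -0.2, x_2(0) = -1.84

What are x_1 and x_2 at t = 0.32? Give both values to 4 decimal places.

Heun on (x_1,x_2): k1 = f(t_n, state_n); k2 = f(t_n + h, state_n + h·k1); state_{n+1} = state_n + (h/2)·(k1 + k2).
0.000000: (-0.200000, -1.840000)
  k1 = (-1.840000, 0.232000)
  predictor → (-0.494400, -1.802880)
  k2 = (-1.964480, 0.413504)
  → (-0.504358, -1.788360)
0.160000: (-0.504358, -1.788360)
  k1 = (-1.949960, 0.425056)
  predictor → (-0.816352, -1.720351)
  k2 = (-2.043551, 0.626968)
  → (-0.823839, -1.704198)
(x_1(0.32), x_2(0.32)) ≈ (-0.8238, -1.7042)

-0.8238, -1.7042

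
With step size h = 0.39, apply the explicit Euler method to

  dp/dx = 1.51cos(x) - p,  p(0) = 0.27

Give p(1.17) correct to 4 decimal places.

Euler: p_{n+1} = p_n + h·f(x_n, p_n).
x=0.000000, p=0.270000: f=1.240000 → p ← 0.270000 + 0.39·1.240000 = 0.753600
x=0.390000, p=0.753600: f=0.643013 → p ← 0.753600 + 0.39·0.643013 = 1.004375
x=0.780000, p=1.004375: f=0.069104 → p ← 1.004375 + 0.39·0.069104 = 1.031326
p(1.17) ≈ 1.0313

1.0313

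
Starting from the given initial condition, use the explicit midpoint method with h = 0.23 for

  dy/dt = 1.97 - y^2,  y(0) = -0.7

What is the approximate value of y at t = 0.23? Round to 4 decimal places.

-0.3115

Midpoint: k1 = f(t_n, y_n); k2 = f(t_n + h/2, y_n + (h/2)·k1); y_{n+1} = y_n + h·k2.
t=0.000000, y=-0.700000:
  k1 = f(0.000000, -0.700000) = 1.480000
  k2 = f(0.115000, -0.529800) = 1.689312
  y ← -0.700000 + 0.23·1.689312 = -0.311458
y(0.23) ≈ -0.3115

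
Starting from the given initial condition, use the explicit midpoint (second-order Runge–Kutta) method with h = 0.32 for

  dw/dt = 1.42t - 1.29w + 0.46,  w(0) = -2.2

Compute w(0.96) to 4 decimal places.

Midpoint: k1 = f(t_n, w_n); k2 = f(t_n + h/2, w_n + (h/2)·k1); w_{n+1} = w_n + h·k2.
t=0.000000, w=-2.200000:
  k1 = f(0.000000, -2.200000) = 3.298000
  k2 = f(0.160000, -1.672320) = 2.844493
  w ← -2.200000 + 0.32·2.844493 = -1.289762
t=0.320000, w=-1.289762:
  k1 = f(0.320000, -1.289762) = 2.578193
  k2 = f(0.480000, -0.877251) = 2.273254
  w ← -1.289762 + 0.32·2.273254 = -0.562321
t=0.640000, w=-0.562321:
  k1 = f(0.640000, -0.562321) = 2.094194
  k2 = f(0.800000, -0.227250) = 1.889152
  w ← -0.562321 + 0.32·1.889152 = 0.042208
w(0.96) ≈ 0.0422

0.0422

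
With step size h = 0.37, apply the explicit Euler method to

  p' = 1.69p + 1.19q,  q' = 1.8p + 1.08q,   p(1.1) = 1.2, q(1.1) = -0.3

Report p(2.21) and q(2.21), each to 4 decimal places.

Euler on (p,q): p_{n+1} = p_n + h·p', q_{n+1} = q_n + h·q'.
1.100000: (1.200000, -0.300000); f=(1.671000, 1.836000) → (1.818270, 0.379320)
1.470000: (1.818270, 0.379320); f=(3.524267, 3.682552) → (3.122249, 1.741864)
1.840000: (3.122249, 1.741864); f=(7.349419, 7.501261) → (5.841534, 4.517331)
(p(2.21), q(2.21)) ≈ (5.8415, 4.5173)

5.8415, 4.5173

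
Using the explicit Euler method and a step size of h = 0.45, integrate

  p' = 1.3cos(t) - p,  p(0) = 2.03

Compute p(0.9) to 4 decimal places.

Euler: p_{n+1} = p_n + h·f(t_n, p_n).
t=0.000000, p=2.030000: f=-0.730000 → p ← 2.030000 + 0.45·(-0.730000) = 1.701500
t=0.450000, p=1.701500: f=-0.530919 → p ← 1.701500 + 0.45·(-0.530919) = 1.462587
p(0.9) ≈ 1.4626

1.4626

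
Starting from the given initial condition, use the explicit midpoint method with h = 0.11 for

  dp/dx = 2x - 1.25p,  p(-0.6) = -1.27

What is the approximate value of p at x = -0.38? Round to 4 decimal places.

-1.1505

Midpoint: k1 = f(x_n, p_n); k2 = f(x_n + h/2, p_n + (h/2)·k1); p_{n+1} = p_n + h·k2.
x=-0.600000, p=-1.270000:
  k1 = f(-0.600000, -1.270000) = 0.387500
  k2 = f(-0.545000, -1.248687) = 0.470859
  p ← -1.270000 + 0.11·0.470859 = -1.218205
x=-0.490000, p=-1.218205:
  k1 = f(-0.490000, -1.218205) = 0.542757
  k2 = f(-0.435000, -1.188354) = 0.615442
  p ← -1.218205 + 0.11·0.615442 = -1.150507
p(-0.38) ≈ -1.1505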